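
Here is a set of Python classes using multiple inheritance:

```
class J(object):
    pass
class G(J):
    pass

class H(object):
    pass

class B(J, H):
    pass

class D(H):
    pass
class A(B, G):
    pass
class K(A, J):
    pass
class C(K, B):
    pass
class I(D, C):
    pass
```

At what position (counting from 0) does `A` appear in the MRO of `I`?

4

L[I] = I + merge(L[D], L[C], [D C])
  take D:  [D H object] + [C K A B G J H object] + [D C]
  take C:  [H object] + [C K A B G J H object] + [C]
  take K:  [H object] + [K A B G J H object]
  take A:  [H object] + [A B G J H object]
  take B:  [H object] + [B G J H object]
  take G:  [H object] + [G J H object]
  take J:  [H object] + [J H object]
  take H:  [H object] + [H object]
  take object:  [object] + [object]
MRO: I D C K A B G J H object
A sits at index 4.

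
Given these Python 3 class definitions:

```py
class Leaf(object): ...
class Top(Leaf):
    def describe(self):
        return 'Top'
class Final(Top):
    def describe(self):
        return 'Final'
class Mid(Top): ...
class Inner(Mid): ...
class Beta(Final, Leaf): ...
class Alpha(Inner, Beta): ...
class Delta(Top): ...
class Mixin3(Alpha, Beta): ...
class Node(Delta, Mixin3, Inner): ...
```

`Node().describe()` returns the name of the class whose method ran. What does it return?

Final

L[Node] = Node + merge(L[Delta], L[Mixin3], L[Inner], [Delta Mixin3 Inner])
  take Delta:  [Delta Top Leaf object] + [Mixin3 Alpha Inner Mid Beta Final Top Leaf object] + [Inner Mid Top Leaf object] + [Delta Mixin3 Inner]
  take Mixin3:  [Top Leaf object] + [Mixin3 Alpha Inner Mid Beta Final Top Leaf object] + [Inner Mid Top Leaf object] + [Mixin3 Inner]
  take Alpha:  [Top Leaf object] + [Alpha Inner Mid Beta Final Top Leaf object] + [Inner Mid Top Leaf object] + [Inner]
  take Inner:  [Top Leaf object] + [Inner Mid Beta Final Top Leaf object] + [Inner Mid Top Leaf object] + [Inner]
  take Mid:  [Top Leaf object] + [Mid Beta Final Top Leaf object] + [Mid Top Leaf object]
  take Beta:  [Top Leaf object] + [Beta Final Top Leaf object] + [Top Leaf object]
  take Final:  [Top Leaf object] + [Final Top Leaf object] + [Top Leaf object]
  take Top:  [Top Leaf object] + [Top Leaf object] + [Top Leaf object]
  take Leaf:  [Leaf object] + [Leaf object] + [Leaf object]
  take object:  [object] + [object] + [object]
MRO: Node Delta Mixin3 Alpha Inner Mid Beta Final Top Leaf object
describe is defined in: Final, Top. First along the MRO is Final.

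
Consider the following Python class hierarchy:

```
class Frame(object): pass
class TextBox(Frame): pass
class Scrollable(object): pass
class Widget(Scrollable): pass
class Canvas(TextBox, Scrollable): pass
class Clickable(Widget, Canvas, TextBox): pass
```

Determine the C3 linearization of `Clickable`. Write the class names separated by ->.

L[Clickable] = Clickable + merge(L[Widget], L[Canvas], L[TextBox], [Widget Canvas TextBox])
  take Widget:  [Widget Scrollable object] + [Canvas TextBox Frame Scrollable object] + [TextBox Frame object] + [Widget Canvas TextBox]
  take Canvas:  [Scrollable object] + [Canvas TextBox Frame Scrollable object] + [TextBox Frame object] + [Canvas TextBox]
  take TextBox:  [Scrollable object] + [TextBox Frame Scrollable object] + [TextBox Frame object] + [TextBox]
  take Frame:  [Scrollable object] + [Frame Scrollable object] + [Frame object]
  take Scrollable:  [Scrollable object] + [Scrollable object] + [object]
  take object:  [object] + [object] + [object]

Clickable -> Widget -> Canvas -> TextBox -> Frame -> Scrollable -> object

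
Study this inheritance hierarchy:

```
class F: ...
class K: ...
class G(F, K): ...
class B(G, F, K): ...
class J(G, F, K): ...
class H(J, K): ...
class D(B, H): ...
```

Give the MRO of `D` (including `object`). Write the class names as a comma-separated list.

D, B, H, J, G, F, K, object

L[D] = D + merge(L[B], L[H], [B H])
  take B:  [B G F K object] + [H J G F K object] + [B H]
  take H:  [G F K object] + [H J G F K object] + [H]
  take J:  [G F K object] + [J G F K object]
  take G:  [G F K object] + [G F K object]
  take F:  [F K object] + [F K object]
  take K:  [K object] + [K object]
  take object:  [object] + [object]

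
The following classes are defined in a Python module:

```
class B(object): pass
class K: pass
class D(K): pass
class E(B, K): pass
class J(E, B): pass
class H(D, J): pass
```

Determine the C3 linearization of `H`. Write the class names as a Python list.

[H, D, J, E, B, K, object]

L[H] = H + merge(L[D], L[J], [D J])
  take D:  [D K object] + [J E B K object] + [D J]
  take J:  [K object] + [J E B K object] + [J]
  take E:  [K object] + [E B K object]
  take B:  [K object] + [B K object]
  take K:  [K object] + [K object]
  take object:  [object] + [object]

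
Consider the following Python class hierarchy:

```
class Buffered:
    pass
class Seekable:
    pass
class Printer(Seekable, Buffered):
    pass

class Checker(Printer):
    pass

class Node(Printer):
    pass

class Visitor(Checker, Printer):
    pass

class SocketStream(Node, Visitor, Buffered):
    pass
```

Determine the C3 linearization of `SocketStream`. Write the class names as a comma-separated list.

L[SocketStream] = SocketStream + merge(L[Node], L[Visitor], L[Buffered], [Node Visitor Buffered])
  take Node:  [Node Printer Seekable Buffered object] + [Visitor Checker Printer Seekable Buffered object] + [Buffered object] + [Node Visitor Buffered]
  take Visitor:  [Printer Seekable Buffered object] + [Visitor Checker Printer Seekable Buffered object] + [Buffered object] + [Visitor Buffered]
  take Checker:  [Printer Seekable Buffered object] + [Checker Printer Seekable Buffered object] + [Buffered object] + [Buffered]
  take Printer:  [Printer Seekable Buffered object] + [Printer Seekable Buffered object] + [Buffered object] + [Buffered]
  take Seekable:  [Seekable Buffered object] + [Seekable Buffered object] + [Buffered object] + [Buffered]
  take Buffered:  [Buffered object] + [Buffered object] + [Buffered object] + [Buffered]
  take object:  [object] + [object] + [object]

SocketStream, Node, Visitor, Checker, Printer, Seekable, Buffered, object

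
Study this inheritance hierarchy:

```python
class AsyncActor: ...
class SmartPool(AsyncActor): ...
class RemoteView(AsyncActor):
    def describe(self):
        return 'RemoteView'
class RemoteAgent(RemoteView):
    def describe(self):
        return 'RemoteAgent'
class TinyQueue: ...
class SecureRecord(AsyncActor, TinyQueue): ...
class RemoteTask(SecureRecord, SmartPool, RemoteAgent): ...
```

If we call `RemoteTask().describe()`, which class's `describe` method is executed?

RemoteAgent

L[RemoteTask] = RemoteTask + merge(L[SecureRecord], L[SmartPool], L[RemoteAgent], [SecureRecord SmartPool RemoteAgent])
  take SecureRecord:  [SecureRecord AsyncActor TinyQueue object] + [SmartPool AsyncActor object] + [RemoteAgent RemoteView AsyncActor object] + [SecureRecord SmartPool RemoteAgent]
  take SmartPool:  [AsyncActor TinyQueue object] + [SmartPool AsyncActor object] + [RemoteAgent RemoteView AsyncActor object] + [SmartPool RemoteAgent]
  take RemoteAgent:  [AsyncActor TinyQueue object] + [AsyncActor object] + [RemoteAgent RemoteView AsyncActor object] + [RemoteAgent]
  take RemoteView:  [AsyncActor TinyQueue object] + [AsyncActor object] + [RemoteView AsyncActor object]
  take AsyncActor:  [AsyncActor TinyQueue object] + [AsyncActor object] + [AsyncActor object]
  take TinyQueue:  [TinyQueue object] + [object] + [object]
  take object:  [object] + [object] + [object]
MRO: RemoteTask SecureRecord SmartPool RemoteAgent RemoteView AsyncActor TinyQueue object
describe is defined in: RemoteAgent, RemoteView. First along the MRO is RemoteAgent.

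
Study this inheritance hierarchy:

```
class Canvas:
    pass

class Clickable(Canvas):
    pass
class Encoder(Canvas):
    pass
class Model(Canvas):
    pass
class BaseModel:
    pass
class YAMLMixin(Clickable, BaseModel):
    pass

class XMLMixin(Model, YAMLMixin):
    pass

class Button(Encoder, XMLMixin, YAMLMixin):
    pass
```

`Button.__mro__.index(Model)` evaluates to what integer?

3

L[Button] = Button + merge(L[Encoder], L[XMLMixin], L[YAMLMixin], [Encoder XMLMixin YAMLMixin])
  take Encoder:  [Encoder Canvas object] + [XMLMixin Model YAMLMixin Clickable Canvas BaseModel object] + [YAMLMixin Clickable Canvas BaseModel object] + [Encoder XMLMixin YAMLMixin]
  take XMLMixin:  [Canvas object] + [XMLMixin Model YAMLMixin Clickable Canvas BaseModel object] + [YAMLMixin Clickable Canvas BaseModel object] + [XMLMixin YAMLMixin]
  take Model:  [Canvas object] + [Model YAMLMixin Clickable Canvas BaseModel object] + [YAMLMixin Clickable Canvas BaseModel object] + [YAMLMixin]
  take YAMLMixin:  [Canvas object] + [YAMLMixin Clickable Canvas BaseModel object] + [YAMLMixin Clickable Canvas BaseModel object] + [YAMLMixin]
  take Clickable:  [Canvas object] + [Clickable Canvas BaseModel object] + [Clickable Canvas BaseModel object]
  take Canvas:  [Canvas object] + [Canvas BaseModel object] + [Canvas BaseModel object]
  take BaseModel:  [object] + [BaseModel object] + [BaseModel object]
  take object:  [object] + [object] + [object]
MRO: Button Encoder XMLMixin Model YAMLMixin Clickable Canvas BaseModel object
Model sits at index 3.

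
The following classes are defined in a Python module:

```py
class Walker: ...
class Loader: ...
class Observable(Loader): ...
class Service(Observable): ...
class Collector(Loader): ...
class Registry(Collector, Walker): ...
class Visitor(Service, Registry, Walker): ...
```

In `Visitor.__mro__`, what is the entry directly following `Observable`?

Registry

L[Visitor] = Visitor + merge(L[Service], L[Registry], L[Walker], [Service Registry Walker])
  take Service:  [Service Observable Loader object] + [Registry Collector Loader Walker object] + [Walker object] + [Service Registry Walker]
  take Observable:  [Observable Loader object] + [Registry Collector Loader Walker object] + [Walker object] + [Registry Walker]
  take Registry:  [Loader object] + [Registry Collector Loader Walker object] + [Walker object] + [Registry Walker]
  take Collector:  [Loader object] + [Collector Loader Walker object] + [Walker object] + [Walker]
  take Loader:  [Loader object] + [Loader Walker object] + [Walker object] + [Walker]
  take Walker:  [object] + [Walker object] + [Walker object] + [Walker]
  take object:  [object] + [object] + [object]
MRO: Visitor Service Observable Registry Collector Loader Walker object
Observable is at position 2; next is Registry.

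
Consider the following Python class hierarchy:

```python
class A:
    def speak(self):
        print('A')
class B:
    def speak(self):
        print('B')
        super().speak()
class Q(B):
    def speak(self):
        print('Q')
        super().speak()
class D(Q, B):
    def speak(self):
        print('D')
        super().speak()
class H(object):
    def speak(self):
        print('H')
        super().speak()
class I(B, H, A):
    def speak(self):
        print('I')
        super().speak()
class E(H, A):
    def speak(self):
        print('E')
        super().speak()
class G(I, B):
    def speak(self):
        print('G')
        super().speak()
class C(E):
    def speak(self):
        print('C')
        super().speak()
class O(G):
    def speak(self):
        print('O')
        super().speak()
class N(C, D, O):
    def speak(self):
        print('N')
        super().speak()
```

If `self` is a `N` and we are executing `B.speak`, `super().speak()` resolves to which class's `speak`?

L[N] = N + merge(L[C], L[D], L[O], [C D O])
  take C:  [C E H A object] + [D Q B object] + [O G I B H A object] + [C D O]
  take E:  [E H A object] + [D Q B object] + [O G I B H A object] + [D O]
  take D:  [H A object] + [D Q B object] + [O G I B H A object] + [D O]
  take Q:  [H A object] + [Q B object] + [O G I B H A object] + [O]
  take O:  [H A object] + [B object] + [O G I B H A object] + [O]
  take G:  [H A object] + [B object] + [G I B H A object]
  take I:  [H A object] + [B object] + [I B H A object]
  take B:  [H A object] + [B object] + [B H A object]
  take H:  [H A object] + [object] + [H A object]
  take A:  [A object] + [object] + [A object]
  take object:  [object] + [object] + [object]
MRO: N C E D Q O G I B H A object
super() in B.speak on a N instance goes to the class after B in N's MRO: H.

H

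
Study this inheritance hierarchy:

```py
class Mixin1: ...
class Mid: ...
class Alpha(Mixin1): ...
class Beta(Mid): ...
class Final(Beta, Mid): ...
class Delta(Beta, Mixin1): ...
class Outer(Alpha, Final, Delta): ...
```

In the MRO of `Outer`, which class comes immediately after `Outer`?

Alpha

L[Outer] = Outer + merge(L[Alpha], L[Final], L[Delta], [Alpha Final Delta])
  take Alpha:  [Alpha Mixin1 object] + [Final Beta Mid object] + [Delta Beta Mid Mixin1 object] + [Alpha Final Delta]
  take Final:  [Mixin1 object] + [Final Beta Mid object] + [Delta Beta Mid Mixin1 object] + [Final Delta]
  take Delta:  [Mixin1 object] + [Beta Mid object] + [Delta Beta Mid Mixin1 object] + [Delta]
  take Beta:  [Mixin1 object] + [Beta Mid object] + [Beta Mid Mixin1 object]
  take Mid:  [Mixin1 object] + [Mid object] + [Mid Mixin1 object]
  take Mixin1:  [Mixin1 object] + [object] + [Mixin1 object]
  take object:  [object] + [object] + [object]
MRO: Outer Alpha Final Delta Beta Mid Mixin1 object
Outer is at position 0; next is Alpha.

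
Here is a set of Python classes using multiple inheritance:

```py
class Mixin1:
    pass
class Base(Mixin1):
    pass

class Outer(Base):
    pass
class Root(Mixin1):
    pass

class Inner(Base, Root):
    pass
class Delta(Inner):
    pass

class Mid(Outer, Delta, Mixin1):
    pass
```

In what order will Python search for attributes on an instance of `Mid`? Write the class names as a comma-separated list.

Mid, Outer, Delta, Inner, Base, Root, Mixin1, object

L[Mid] = Mid + merge(L[Outer], L[Delta], L[Mixin1], [Outer Delta Mixin1])
  take Outer:  [Outer Base Mixin1 object] + [Delta Inner Base Root Mixin1 object] + [Mixin1 object] + [Outer Delta Mixin1]
  take Delta:  [Base Mixin1 object] + [Delta Inner Base Root Mixin1 object] + [Mixin1 object] + [Delta Mixin1]
  take Inner:  [Base Mixin1 object] + [Inner Base Root Mixin1 object] + [Mixin1 object] + [Mixin1]
  take Base:  [Base Mixin1 object] + [Base Root Mixin1 object] + [Mixin1 object] + [Mixin1]
  take Root:  [Mixin1 object] + [Root Mixin1 object] + [Mixin1 object] + [Mixin1]
  take Mixin1:  [Mixin1 object] + [Mixin1 object] + [Mixin1 object] + [Mixin1]
  take object:  [object] + [object] + [object]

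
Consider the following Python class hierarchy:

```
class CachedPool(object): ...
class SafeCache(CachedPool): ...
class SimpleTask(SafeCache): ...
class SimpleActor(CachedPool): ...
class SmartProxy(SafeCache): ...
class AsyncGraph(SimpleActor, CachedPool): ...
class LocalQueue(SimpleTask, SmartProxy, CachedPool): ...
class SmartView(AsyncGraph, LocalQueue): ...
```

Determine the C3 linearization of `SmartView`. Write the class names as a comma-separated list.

SmartView, AsyncGraph, SimpleActor, LocalQueue, SimpleTask, SmartProxy, SafeCache, CachedPool, object

L[SmartView] = SmartView + merge(L[AsyncGraph], L[LocalQueue], [AsyncGraph LocalQueue])
  take AsyncGraph:  [AsyncGraph SimpleActor CachedPool object] + [LocalQueue SimpleTask SmartProxy SafeCache CachedPool object] + [AsyncGraph LocalQueue]
  take SimpleActor:  [SimpleActor CachedPool object] + [LocalQueue SimpleTask SmartProxy SafeCache CachedPool object] + [LocalQueue]
  take LocalQueue:  [CachedPool object] + [LocalQueue SimpleTask SmartProxy SafeCache CachedPool object] + [LocalQueue]
  take SimpleTask:  [CachedPool object] + [SimpleTask SmartProxy SafeCache CachedPool object]
  take SmartProxy:  [CachedPool object] + [SmartProxy SafeCache CachedPool object]
  take SafeCache:  [CachedPool object] + [SafeCache CachedPool object]
  take CachedPool:  [CachedPool object] + [CachedPool object]
  take object:  [object] + [object]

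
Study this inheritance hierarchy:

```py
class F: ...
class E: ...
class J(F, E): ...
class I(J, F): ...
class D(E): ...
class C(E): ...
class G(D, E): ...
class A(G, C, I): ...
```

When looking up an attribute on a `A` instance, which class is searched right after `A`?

L[A] = A + merge(L[G], L[C], L[I], [G C I])
  take G:  [G D E object] + [C E object] + [I J F E object] + [G C I]
  take D:  [D E object] + [C E object] + [I J F E object] + [C I]
  take C:  [E object] + [C E object] + [I J F E object] + [C I]
  take I:  [E object] + [E object] + [I J F E object] + [I]
  take J:  [E object] + [E object] + [J F E object]
  take F:  [E object] + [E object] + [F E object]
  take E:  [E object] + [E object] + [E object]
  take object:  [object] + [object] + [object]
MRO: A G D C I J F E object
A is at position 0; next is G.

G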